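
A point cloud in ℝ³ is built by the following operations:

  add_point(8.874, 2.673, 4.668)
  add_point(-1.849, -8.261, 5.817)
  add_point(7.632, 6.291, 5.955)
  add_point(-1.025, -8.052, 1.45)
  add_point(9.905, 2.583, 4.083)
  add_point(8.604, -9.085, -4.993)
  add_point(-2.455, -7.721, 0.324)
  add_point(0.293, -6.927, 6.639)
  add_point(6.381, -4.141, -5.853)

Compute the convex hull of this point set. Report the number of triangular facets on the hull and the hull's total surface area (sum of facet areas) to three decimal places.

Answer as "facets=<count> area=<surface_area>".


Points on the hull: [0, 1, 2, 3, 4, 5, 6, 7, 8] (9 of 9).

Facet areas (half cross-product norm):
  f1: (p7, p5, p4) → 88.9460
  f2: (p8, p5, p6) → 31.1292
  f3: (p8, p5, p4) → 33.2629
  f4: (p0, p7, p4) → 6.2517
  f5: (p3, p5, p6) → 10.1983
  f6: (p1, p3, p6) → 3.6482
  f7: (p1, p7, p5) → 18.9971
  f8: (p1, p3, p5) → 18.6574
  f9: (p2, p8, p4) → 23.6835
  f10: (p2, p0, p4) → 2.0890
  f11: (p2, p8, p6) → 88.9331
  f12: (p2, p1, p6) → 48.2162
  f13: (p2, p0, p7) → 23.9789
  f14: (p2, p1, p7) → 11.5976
Σ area = 409.589

Check V−E+F: 9 − 21 + 14 = 2.

facets=14 area=409.589


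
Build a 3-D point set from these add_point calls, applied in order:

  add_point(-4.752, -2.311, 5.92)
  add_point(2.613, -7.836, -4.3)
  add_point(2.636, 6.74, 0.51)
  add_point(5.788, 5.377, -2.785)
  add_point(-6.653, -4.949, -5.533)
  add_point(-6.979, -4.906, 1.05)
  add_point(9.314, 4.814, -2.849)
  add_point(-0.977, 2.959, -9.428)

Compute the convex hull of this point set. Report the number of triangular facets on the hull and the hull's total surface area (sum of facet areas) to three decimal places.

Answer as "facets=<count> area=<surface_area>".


facets=12 area=516.949

Points on the hull: [0, 1, 2, 3, 4, 5, 6, 7] (8 of 8).

Facet areas (half cross-product norm):
  f1: (p7, p1, p6) → 72.8023
  f2: (p0, p1, p5) → 33.2578
  f3: (p0, p1, p6) → 97.3692
  f4: (p0, p2, p6) → 42.9252
  f5: (p0, p7, p5) → 42.0003
  f6: (p0, p2, p7) → 72.2061
  f7: (p4, p1, p5) → 32.1460
  f8: (p4, p7, p5) → 31.7741
  f9: (p4, p7, p1) → 49.7450
  f10: (p3, p7, p6) → 13.5473
  f11: (p3, p2, p6) → 5.9718
  f12: (p3, p2, p7) → 23.2036
Σ area = 516.949

Check V−E+F: 8 − 18 + 12 = 2.


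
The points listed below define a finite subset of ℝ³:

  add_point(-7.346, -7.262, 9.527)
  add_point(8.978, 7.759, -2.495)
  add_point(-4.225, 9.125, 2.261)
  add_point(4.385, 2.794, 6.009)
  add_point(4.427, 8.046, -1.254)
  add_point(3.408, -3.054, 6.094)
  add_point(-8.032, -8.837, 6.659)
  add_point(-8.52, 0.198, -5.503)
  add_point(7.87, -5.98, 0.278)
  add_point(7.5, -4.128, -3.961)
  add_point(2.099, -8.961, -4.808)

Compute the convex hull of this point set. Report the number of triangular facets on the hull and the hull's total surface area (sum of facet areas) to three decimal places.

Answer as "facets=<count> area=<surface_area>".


Points on the hull: [0, 1, 2, 3, 4, 5, 6, 7, 8, 9, 10] (11 of 11).

Per-facet area ½‖(b−a)×(c−a)‖:
  f1: (p2, p0, p7) → 102.2019
  f2: (p9, p1, p7) → 99.7471
  f3: (p9, p10, p7) → 50.7680
  f4: (p6, p10, p7) → 94.8785
  f5: (p6, p0, p7) → 23.0642
  f6: (p4, p1, p7) → 26.8372
  f7: (p4, p2, p7) → 59.1616
  f8: (p4, p2, p1) → 2.9011
  f9: (p3, p2, p1) → 60.3709
  f10: (p3, p2, p0) → 88.9171
  f11: (p8, p9, p10) → 16.8479
  f12: (p8, p6, p10) → 63.1178
  f13: (p8, p6, p0) → 29.0010
  f14: (p8, p9, p1) → 26.9430
  f15: (p8, p3, p1) → 59.0595
  f16: (p5, p3, p0) → 31.0228
  f17: (p5, p8, p0) → 38.5559
  f18: (p5, p8, p3) → 22.5841
Σ area = 895.979

Check V−E+F: 11 − 27 + 18 = 2.

facets=18 area=895.979


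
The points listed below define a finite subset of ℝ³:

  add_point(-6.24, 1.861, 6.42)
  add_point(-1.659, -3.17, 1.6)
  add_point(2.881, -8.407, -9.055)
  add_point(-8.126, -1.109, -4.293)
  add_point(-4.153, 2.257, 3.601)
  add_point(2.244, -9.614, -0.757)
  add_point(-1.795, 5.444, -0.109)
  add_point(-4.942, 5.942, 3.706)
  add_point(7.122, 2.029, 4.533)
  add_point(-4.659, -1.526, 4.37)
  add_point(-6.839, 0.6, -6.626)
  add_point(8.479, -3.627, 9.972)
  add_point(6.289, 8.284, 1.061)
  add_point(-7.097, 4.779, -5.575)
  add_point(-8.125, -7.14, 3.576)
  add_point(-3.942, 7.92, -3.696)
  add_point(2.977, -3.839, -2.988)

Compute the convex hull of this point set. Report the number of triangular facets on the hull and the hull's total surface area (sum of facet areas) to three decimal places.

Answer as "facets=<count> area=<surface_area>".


12 of the 17 inputs are extreme points: [0, 2, 3, 5, 7, 8, 10, 11, 12, 13, 14, 15].

Triangle areas on the boundary:
  f1: (p10, p2, p3) → 21.2774
  f2: (p8, p12, p11) → 7.4360
  f3: (p8, p2, p11) → 69.5157
  f4: (p8, p2, p12) → 63.1427
  f5: (p7, p12, p11) → 87.4866
  f6: (p7, p0, p11) → 40.3122
  f7: (p14, p2, p3) → 69.5162
  f8: (p14, p0, p3) → 44.9723
  f9: (p14, p0, p11) → 77.2997
  f10: (p15, p7, p12) → 41.8914
  f11: (p15, p2, p12) → 102.5798
  f12: (p5, p2, p11) → 42.9157
  f13: (p5, p14, p11) → 79.2537
  f14: (p5, p14, p2) → 44.1530
  f15: (p13, p10, p2) → 19.7421
  f16: (p13, p15, p2) → 39.9878
  f17: (p13, p10, p3) → 6.4756
  f18: (p13, p15, p7) → 18.5301
  f19: (p13, p0, p3) → 34.3480
  f20: (p13, p7, p0) → 22.6768
Σ area = 933.513

Euler: V−E+F = 12−30+20 = 2.

facets=20 area=933.513


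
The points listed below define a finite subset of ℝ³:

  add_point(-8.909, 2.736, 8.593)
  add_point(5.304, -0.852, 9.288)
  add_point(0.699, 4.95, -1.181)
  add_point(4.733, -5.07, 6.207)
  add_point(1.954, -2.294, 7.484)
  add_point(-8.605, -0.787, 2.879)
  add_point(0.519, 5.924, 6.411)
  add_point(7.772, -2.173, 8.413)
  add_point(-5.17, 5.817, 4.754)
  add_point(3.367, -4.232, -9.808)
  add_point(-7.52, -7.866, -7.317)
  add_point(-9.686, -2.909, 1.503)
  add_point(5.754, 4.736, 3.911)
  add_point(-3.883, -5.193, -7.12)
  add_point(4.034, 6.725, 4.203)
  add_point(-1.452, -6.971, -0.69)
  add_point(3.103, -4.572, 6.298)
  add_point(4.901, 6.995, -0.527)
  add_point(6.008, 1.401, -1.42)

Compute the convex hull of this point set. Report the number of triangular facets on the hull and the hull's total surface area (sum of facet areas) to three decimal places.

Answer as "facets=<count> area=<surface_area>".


Extreme-point indices: [0, 1, 2, 3, 6, 7, 8, 9, 10, 11, 12, 13, 14, 15, 16, 17, 18] — 17 of 19 on the boundary.

Per-facet area ½‖(b−a)×(c−a)‖:
  f1: (p18, p17, p7) → 29.9046
  f2: (p18, p9, p7) → 44.1246
  f3: (p18, p9, p17) → 24.1451
  f4: (p3, p9, p7) → 33.3702
  f5: (p2, p9, p17) → 29.6585
  f6: (p1, p6, p0) → 43.8907
  f7: (p1, p14, p7) → 12.7919
  f8: (p1, p14, p6) → 18.3870
  f9: (p1, p3, p7) → 6.9002
  f10: (p8, p6, p0) → 16.6567
  f11: (p8, p2, p17) → 17.3693
  f12: (p8, p14, p17) → 21.6448
  f13: (p8, p14, p6) → 9.4599
  f14: (p8, p0, p11) → 27.8997
  f15: (p8, p10, p11) → 43.6008
  f16: (p8, p2, p10) → 68.8742
  f17: (p15, p10, p9) → 45.9856
  f18: (p15, p3, p9) → 48.4936
  f19: (p15, p10, p11) → 39.5436
  f20: (p13, p10, p9) → 10.3950
  f21: (p13, p2, p9) → 47.2569
  f22: (p13, p2, p10) → 17.5228
  f23: (p12, p17, p7) → 10.5816
  f24: (p12, p14, p7) → 7.9333
  f25: (p12, p14, p17) → 6.2635
  f26: (p16, p15, p11) → 40.4917
  f27: (p16, p15, p3) → 6.8588
  f28: (p16, p0, p11) → 60.1460
  f29: (p16, p1, p0) → 37.2441
  f30: (p16, p1, p3) → 4.4252
Σ area = 831.820

Euler: V−E+F = 17−45+30 = 2.

facets=30 area=831.820


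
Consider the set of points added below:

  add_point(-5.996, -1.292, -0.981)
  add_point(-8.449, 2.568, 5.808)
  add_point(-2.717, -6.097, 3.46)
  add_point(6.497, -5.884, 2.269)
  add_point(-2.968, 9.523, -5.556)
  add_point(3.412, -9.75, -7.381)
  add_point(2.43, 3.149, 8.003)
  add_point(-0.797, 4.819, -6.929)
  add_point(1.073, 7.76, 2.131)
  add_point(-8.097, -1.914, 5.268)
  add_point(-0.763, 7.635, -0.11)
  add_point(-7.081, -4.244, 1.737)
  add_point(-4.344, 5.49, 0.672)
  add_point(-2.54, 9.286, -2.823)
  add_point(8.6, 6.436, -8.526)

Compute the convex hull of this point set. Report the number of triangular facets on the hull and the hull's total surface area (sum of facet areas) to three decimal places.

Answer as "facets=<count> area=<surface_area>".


Extreme-point indices: [0, 1, 2, 3, 4, 5, 6, 7, 8, 9, 11, 13, 14] — 13 of 15 on the boundary.

Per-facet area ½‖(b−a)×(c−a)‖:
  f1: (p11, p2, p5) → 31.8827
  f2: (p7, p5, p14) → 72.8608
  f3: (p7, p4, p14) → 24.8010
  f4: (p13, p4, p1) → 13.0213
  f5: (p13, p4, p14) → 17.0814
  f6: (p3, p2, p5) → 49.5975
  f7: (p3, p2, p6) → 48.7819
  f8: (p3, p5, p14) → 85.9716
  f9: (p3, p6, p14) → 92.2835
  f10: (p9, p11, p1) → 7.5273
  f11: (p9, p11, p2) → 10.8923
  f12: (p9, p6, p1) → 25.1614
  f13: (p9, p2, p6) → 39.4461
  f14: (p0, p7, p4) → 26.3588
  f15: (p0, p4, p1) → 49.6078
  f16: (p0, p11, p1) → 16.3046
  f17: (p0, p11, p5) → 29.4376
  f18: (p0, p7, p5) → 68.5666
  f19: (p8, p6, p14) → 44.0548
  f20: (p8, p13, p14) → 39.7186
  f21: (p8, p6, p1) → 40.2751
  f22: (p8, p13, p1) → 35.9431
Σ area = 869.576

Euler characteristic 13−33+22 = 2 ✓

facets=22 area=869.576


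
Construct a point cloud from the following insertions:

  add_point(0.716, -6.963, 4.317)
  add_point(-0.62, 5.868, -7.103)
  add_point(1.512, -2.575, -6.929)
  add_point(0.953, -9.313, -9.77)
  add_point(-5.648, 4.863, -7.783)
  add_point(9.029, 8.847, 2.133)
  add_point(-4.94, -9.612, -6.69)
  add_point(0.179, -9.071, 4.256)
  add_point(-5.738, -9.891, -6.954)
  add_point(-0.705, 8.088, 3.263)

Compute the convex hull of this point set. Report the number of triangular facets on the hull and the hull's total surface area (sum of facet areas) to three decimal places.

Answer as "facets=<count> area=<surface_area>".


facets=12 area=746.294

8 of the 10 inputs are extreme points: [0, 1, 3, 4, 5, 7, 8, 9].

Per-facet area ½‖(b−a)×(c−a)‖:
  f1: (p4, p3, p8) → 53.5018
  f2: (p7, p3, p8) → 46.0559
  f3: (p7, p3, p5) → 140.2485
  f4: (p7, p0, p5) → 5.3721
  f5: (p1, p3, p5) → 102.4294
  f6: (p1, p4, p3) → 39.8063
  f7: (p9, p0, p5) → 74.4728
  f8: (p9, p1, p5) → 51.8155
  f9: (p9, p1, p4) → 27.0574
  f10: (p9, p7, p0) → 5.7621
  f11: (p9, p4, p8) → 90.4724
  f12: (p9, p7, p8) → 109.2996
Σ area = 746.294

Check V−E+F: 8 − 18 + 12 = 2.


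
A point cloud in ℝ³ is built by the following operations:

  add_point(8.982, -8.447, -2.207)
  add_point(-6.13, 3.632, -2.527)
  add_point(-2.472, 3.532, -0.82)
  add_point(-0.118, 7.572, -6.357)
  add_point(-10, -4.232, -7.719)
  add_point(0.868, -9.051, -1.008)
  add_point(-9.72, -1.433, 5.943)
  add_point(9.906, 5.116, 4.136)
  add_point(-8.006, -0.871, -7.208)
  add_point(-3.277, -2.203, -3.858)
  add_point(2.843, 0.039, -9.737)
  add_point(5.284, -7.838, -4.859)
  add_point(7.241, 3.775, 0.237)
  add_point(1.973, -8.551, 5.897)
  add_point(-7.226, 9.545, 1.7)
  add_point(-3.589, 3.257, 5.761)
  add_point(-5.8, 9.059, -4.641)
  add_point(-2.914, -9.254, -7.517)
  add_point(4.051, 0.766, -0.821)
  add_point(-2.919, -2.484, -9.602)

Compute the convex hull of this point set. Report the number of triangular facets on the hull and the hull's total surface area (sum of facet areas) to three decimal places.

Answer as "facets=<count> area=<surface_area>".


facets=24 area=1124.208

Extreme-point indices: [0, 3, 4, 5, 6, 7, 10, 11, 13, 14, 15, 16, 17, 19] — 14 of 20 on the boundary.

Area of each hull facet:
  f1: (p6, p14, p4) → 82.8500
  f2: (p3, p14, p7) → 80.2773
  f3: (p15, p14, p7) → 54.9705
  f4: (p15, p6, p14) → 31.8833
  f5: (p13, p0, p7) → 77.3689
  f6: (p13, p15, p7) → 85.5439
  f7: (p13, p15, p6) → 49.2548
  f8: (p13, p5, p0) → 28.8249
  f9: (p16, p14, p4) → 45.4313
  f10: (p16, p3, p14) → 17.3355
  f11: (p10, p0, p7) → 91.7131
  f12: (p10, p3, p7) → 64.2345
  f13: (p17, p5, p0) → 28.7520
  f14: (p17, p13, p5) → 9.5428
  f15: (p17, p6, p4) → 60.4100
  f16: (p17, p13, p6) → 94.3827
  f17: (p19, p17, p4) → 25.4953
  f18: (p19, p17, p10) → 20.5299
  f19: (p19, p16, p4) → 48.3123
  f20: (p19, p16, p3) → 33.3651
  f21: (p19, p10, p3) → 27.5832
  f22: (p11, p10, p0) → 17.4568
  f23: (p11, p17, p0) → 8.2976
  f24: (p11, p17, p10) → 40.3919
Σ area = 1124.208

Check V−E+F: 14 − 36 + 24 = 2.


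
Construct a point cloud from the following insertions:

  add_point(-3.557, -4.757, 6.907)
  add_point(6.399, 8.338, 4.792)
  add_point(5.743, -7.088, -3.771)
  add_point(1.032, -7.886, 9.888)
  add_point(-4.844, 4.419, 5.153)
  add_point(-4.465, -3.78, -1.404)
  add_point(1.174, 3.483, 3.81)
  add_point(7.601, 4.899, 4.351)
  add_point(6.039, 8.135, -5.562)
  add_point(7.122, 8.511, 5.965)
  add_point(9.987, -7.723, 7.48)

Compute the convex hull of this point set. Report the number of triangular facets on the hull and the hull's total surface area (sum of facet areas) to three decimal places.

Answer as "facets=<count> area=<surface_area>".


10 of the 11 inputs are extreme points: [0, 1, 2, 3, 4, 5, 7, 8, 9, 10].

Triangle areas on the boundary:
  f1: (p5, p8, p4) → 79.5885
  f2: (p3, p9, p4) → 90.6832
  f3: (p3, p9, p10) → 76.1541
  f4: (p1, p9, p4) → 7.1305
  f5: (p1, p8, p4) → 61.7147
  f6: (p1, p8, p9) → 3.6164
  f7: (p7, p9, p10) → 16.1127
  f8: (p7, p8, p10) → 58.5666
  f9: (p7, p8, p9) → 20.9341
  f10: (p2, p8, p10) → 91.1925
  f11: (p2, p5, p8) → 81.4292
  f12: (p2, p3, p10) → 55.5779
  f13: (p2, p3, p5) → 69.3447
  f14: (p0, p5, p4) → 37.7172
  f15: (p0, p3, p4) → 22.0570
  f16: (p0, p3, p5) → 21.1626
Σ area = 792.982

Check V−E+F: 10 − 24 + 16 = 2.

facets=16 area=792.982


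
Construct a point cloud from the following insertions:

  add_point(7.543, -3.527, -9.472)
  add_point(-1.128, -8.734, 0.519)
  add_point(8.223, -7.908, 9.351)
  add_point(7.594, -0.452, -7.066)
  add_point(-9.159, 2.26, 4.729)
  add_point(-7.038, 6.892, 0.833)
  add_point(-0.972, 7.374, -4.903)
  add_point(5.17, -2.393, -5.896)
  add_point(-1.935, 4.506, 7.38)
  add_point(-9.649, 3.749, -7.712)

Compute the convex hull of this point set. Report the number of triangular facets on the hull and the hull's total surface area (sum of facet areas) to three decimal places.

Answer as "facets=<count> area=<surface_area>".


Hull vertices (9/10): indices [0, 1, 2, 3, 4, 5, 6, 8, 9].

Area of each hull facet:
  f1: (p0, p6, p9) → 70.6699
  f2: (p1, p0, p9) → 116.7090
  f3: (p1, p0, p2) → 91.6098
  f4: (p1, p4, p9) → 87.8981
  f5: (p1, p4, p2) → 90.7019
  f6: (p3, p0, p2) → 34.2319
  f7: (p3, p0, p6) → 17.9766
  f8: (p8, p4, p2) → 59.6026
  f9: (p8, p3, p2) → 130.1665
  f10: (p8, p3, p6) → 74.3952
  f11: (p5, p8, p6) → 35.9045
  f12: (p5, p8, p4) → 24.5258
  f13: (p5, p6, p9) → 36.3016
  f14: (p5, p4, p9) → 29.6481
Σ area = 900.342

Euler: V−E+F = 9−21+14 = 2.

facets=14 area=900.342


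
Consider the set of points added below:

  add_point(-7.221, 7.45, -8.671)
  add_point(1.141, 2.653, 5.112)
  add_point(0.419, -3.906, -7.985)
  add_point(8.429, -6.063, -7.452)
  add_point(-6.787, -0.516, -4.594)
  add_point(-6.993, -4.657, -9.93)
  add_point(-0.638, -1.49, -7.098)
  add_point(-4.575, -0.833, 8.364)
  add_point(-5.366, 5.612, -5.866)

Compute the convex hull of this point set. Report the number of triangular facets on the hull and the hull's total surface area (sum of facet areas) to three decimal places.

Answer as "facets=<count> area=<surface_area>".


Points on the hull: [0, 1, 3, 4, 5, 7] (6 of 9).

Per-facet area ½‖(b−a)×(c−a)‖:
  f1: (p5, p3, p0) → 95.0674
  f2: (p7, p5, p3) → 142.6373
  f3: (p1, p3, p0) → 138.0378
  f4: (p1, p7, p0) → 62.2175
  f5: (p1, p7, p3) → 57.3992
  f6: (p4, p5, p0) → 29.7536
  f7: (p4, p7, p0) → 51.7376
  f8: (p4, p7, p5) → 28.4263
Σ area = 605.277

Euler characteristic 6−12+8 = 2 ✓

facets=8 area=605.277


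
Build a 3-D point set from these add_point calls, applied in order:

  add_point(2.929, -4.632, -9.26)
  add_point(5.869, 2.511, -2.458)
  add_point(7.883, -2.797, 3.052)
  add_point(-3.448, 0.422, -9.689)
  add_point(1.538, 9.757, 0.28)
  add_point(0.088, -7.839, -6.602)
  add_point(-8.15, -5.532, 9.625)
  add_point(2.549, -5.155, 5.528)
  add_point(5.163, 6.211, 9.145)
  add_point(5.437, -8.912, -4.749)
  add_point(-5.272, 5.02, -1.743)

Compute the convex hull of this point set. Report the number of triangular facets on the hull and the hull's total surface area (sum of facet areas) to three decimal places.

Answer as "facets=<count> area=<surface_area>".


facets=18 area=882.669

Hull vertices (11/11): indices [0, 1, 2, 3, 4, 5, 6, 7, 8, 9, 10].

Triangle areas on the boundary:
  f1: (p8, p4, p6) → 90.6750
  f2: (p10, p4, p6) → 63.1931
  f3: (p10, p3, p6) → 69.9770
  f4: (p10, p3, p4) → 37.8826
  f5: (p7, p9, p6) → 54.0913
  f6: (p7, p9, p2) → 32.0845
  f7: (p7, p8, p6) → 69.4396
  f8: (p7, p8, p2) → 35.2661
  f9: (p5, p3, p6) → 87.1418
  f10: (p5, p9, p6) → 52.2002
  f11: (p0, p5, p3) → 20.5377
  f12: (p0, p5, p9) → 14.1178
  f13: (p1, p3, p4) → 53.0783
  f14: (p1, p0, p3) → 41.3064
  f15: (p1, p8, p2) → 43.2342
  f16: (p1, p8, p4) → 44.5017
  f17: (p1, p9, p2) → 39.6398
  f18: (p1, p0, p9) → 34.3019
Σ area = 882.669

Check V−E+F: 11 − 27 + 18 = 2.


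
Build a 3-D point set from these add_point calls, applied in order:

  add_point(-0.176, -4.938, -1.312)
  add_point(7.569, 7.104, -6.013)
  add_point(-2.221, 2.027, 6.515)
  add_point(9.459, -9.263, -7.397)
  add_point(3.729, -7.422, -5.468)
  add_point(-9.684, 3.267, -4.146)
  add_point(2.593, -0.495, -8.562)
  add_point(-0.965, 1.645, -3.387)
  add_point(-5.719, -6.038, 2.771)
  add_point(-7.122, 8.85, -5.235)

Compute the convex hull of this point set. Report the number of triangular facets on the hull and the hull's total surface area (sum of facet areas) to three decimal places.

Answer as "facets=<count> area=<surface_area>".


facets=12 area=744.617

Extreme-point indices: [1, 2, 3, 4, 5, 6, 8, 9] — 8 of 10 on the boundary.

Per-facet area ½‖(b−a)×(c−a)‖:
  f1: (p2, p9, p5) → 40.7758
  f2: (p1, p2, p3) → 135.9402
  f3: (p1, p2, p9) → 100.2501
  f4: (p6, p9, p5) → 41.6626
  f5: (p6, p1, p3) → 50.7175
  f6: (p6, p1, p9) → 63.6150
  f7: (p8, p2, p5) → 55.8206
  f8: (p8, p2, p3) → 88.4596
  f9: (p4, p8, p5) → 77.1989
  f10: (p4, p8, p3) → 16.4761
  f11: (p4, p6, p5) → 50.3887
  f12: (p4, p6, p3) → 23.3120
Σ area = 744.617

Euler characteristic 8−18+12 = 2 ✓


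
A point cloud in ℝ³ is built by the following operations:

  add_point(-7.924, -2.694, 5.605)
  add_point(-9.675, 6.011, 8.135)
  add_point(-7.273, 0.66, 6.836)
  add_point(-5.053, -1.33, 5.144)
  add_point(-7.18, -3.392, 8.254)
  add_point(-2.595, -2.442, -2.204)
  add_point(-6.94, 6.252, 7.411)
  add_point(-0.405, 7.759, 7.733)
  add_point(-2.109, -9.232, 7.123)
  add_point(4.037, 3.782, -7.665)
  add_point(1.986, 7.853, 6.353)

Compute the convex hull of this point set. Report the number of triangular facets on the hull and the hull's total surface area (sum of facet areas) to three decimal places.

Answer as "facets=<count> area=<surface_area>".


Extreme-point indices: [0, 1, 4, 5, 7, 8, 9, 10] — 8 of 11 on the boundary.

Per-facet area ½‖(b−a)×(c−a)‖:
  f1: (p10, p9, p1) → 85.5270
  f2: (p10, p8, p9) → 127.1425
  f3: (p5, p9, p1) → 76.0467
  f4: (p5, p8, p9) → 41.5656
  f5: (p7, p10, p1) → 6.2563
  f6: (p7, p10, p8) → 23.4757
  f7: (p0, p5, p1) → 41.5365
  f8: (p0, p5, p8) → 41.0731
  f9: (p4, p0, p1) → 13.0999
  f10: (p4, p0, p8) → 10.8257
  f11: (p4, p7, p1) → 45.8105
  f12: (p4, p7, p8) → 48.7543
Σ area = 561.114

Check V−E+F: 8 − 18 + 12 = 2.

facets=12 area=561.114


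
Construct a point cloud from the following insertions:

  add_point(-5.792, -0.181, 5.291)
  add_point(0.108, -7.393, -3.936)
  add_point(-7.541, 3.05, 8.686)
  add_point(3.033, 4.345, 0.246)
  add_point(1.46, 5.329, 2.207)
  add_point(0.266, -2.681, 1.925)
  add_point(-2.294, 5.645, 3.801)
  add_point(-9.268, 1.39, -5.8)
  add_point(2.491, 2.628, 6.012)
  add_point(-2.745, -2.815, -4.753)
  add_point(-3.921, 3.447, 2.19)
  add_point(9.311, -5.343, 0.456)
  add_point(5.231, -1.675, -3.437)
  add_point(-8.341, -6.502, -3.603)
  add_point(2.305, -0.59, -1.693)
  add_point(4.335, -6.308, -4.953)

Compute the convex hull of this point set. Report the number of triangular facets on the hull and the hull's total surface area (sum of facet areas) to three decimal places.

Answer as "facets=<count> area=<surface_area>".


Points on the hull: [0, 1, 2, 3, 4, 6, 7, 8, 11, 12, 13, 15] (12 of 16).

Per-facet area ½‖(b−a)×(c−a)‖:
  f1: (p2, p6, p7) → 48.0553
  f2: (p13, p2, p7) → 59.6656
  f3: (p8, p2, p11) → 43.8993
  f4: (p8, p2, p6) → 22.9250
  f5: (p8, p3, p11) → 34.1170
  f6: (p1, p13, p11) → 23.8514
  f7: (p0, p2, p11) → 29.2345
  f8: (p0, p13, p11) → 91.5712
  f9: (p0, p13, p2) → 15.8997
  f10: (p12, p3, p7) → 51.4101
  f11: (p12, p3, p11) → 23.4166
  f12: (p4, p8, p6) → 9.7510
  f13: (p4, p8, p3) → 6.2512
  f14: (p4, p6, p7) → 25.3397
  f15: (p4, p3, p7) → 18.7871
  f16: (p15, p12, p7) → 37.1704
  f17: (p15, p13, p7) → 52.4292
  f18: (p15, p1, p13) → 7.4247
  f19: (p15, p1, p11) → 14.3913
  f20: (p15, p12, p11) → 16.2515
Σ area = 631.842

Euler: V−E+F = 12−30+20 = 2.

facets=20 area=631.842


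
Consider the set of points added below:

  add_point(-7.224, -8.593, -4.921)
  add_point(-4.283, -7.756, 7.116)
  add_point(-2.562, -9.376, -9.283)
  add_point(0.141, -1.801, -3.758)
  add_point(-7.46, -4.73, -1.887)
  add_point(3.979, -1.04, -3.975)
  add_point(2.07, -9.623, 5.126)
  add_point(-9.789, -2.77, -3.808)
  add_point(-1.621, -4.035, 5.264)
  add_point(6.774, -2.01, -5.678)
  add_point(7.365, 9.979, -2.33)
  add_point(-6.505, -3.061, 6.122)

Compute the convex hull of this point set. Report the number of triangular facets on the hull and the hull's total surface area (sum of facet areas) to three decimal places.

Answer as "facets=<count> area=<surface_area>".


Points on the hull: [0, 1, 2, 6, 7, 8, 9, 10, 11] (9 of 12).

Area of each hull facet:
  f1: (p2, p10, p7) → 119.1195
  f2: (p11, p10, p7) → 106.9080
  f3: (p9, p6, p10) → 82.4828
  f4: (p9, p2, p10) → 56.4920
  f5: (p9, p2, p6) → 81.6458
  f6: (p8, p6, p10) → 57.1794
  f7: (p8, p11, p10) → 42.4253
  f8: (p0, p2, p6) → 44.1420
  f9: (p0, p2, p7) → 17.8156
  f10: (p1, p8, p6) → 15.6392
  f11: (p1, p8, p11) → 11.2017
  f12: (p1, p0, p6) → 42.7988
  f13: (p1, p11, p7) → 26.0687
  f14: (p1, p0, p7) → 39.7511
Σ area = 743.670

Check V−E+F: 9 − 21 + 14 = 2.

facets=14 area=743.670


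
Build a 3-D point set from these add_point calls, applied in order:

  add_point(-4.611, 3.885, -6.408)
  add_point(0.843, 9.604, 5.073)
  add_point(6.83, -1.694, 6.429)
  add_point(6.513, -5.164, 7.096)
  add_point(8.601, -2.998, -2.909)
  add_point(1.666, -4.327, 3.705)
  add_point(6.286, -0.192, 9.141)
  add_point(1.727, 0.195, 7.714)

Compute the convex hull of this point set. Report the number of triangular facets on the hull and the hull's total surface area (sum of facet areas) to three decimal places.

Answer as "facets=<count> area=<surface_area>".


facets=12 area=463.503

8 of the 8 inputs are extreme points: [0, 1, 2, 3, 4, 5, 6, 7].

Facet areas (half cross-product norm):
  f1: (p1, p4, p0) → 100.2284
  f2: (p7, p1, p0) → 67.7433
  f3: (p5, p4, p0) → 67.8223
  f4: (p5, p3, p4) → 28.4586
  f5: (p5, p7, p0) → 43.6556
  f6: (p5, p7, p3) → 17.3316
  f7: (p2, p3, p4) → 16.9798
  f8: (p6, p7, p3) → 12.8947
  f9: (p6, p2, p3) → 5.3445
  f10: (p6, p7, p1) → 22.8082
  f11: (p6, p1, p4) → 74.8994
  f12: (p6, p2, p4) → 5.3363
Σ area = 463.503

Euler characteristic 8−18+12 = 2 ✓


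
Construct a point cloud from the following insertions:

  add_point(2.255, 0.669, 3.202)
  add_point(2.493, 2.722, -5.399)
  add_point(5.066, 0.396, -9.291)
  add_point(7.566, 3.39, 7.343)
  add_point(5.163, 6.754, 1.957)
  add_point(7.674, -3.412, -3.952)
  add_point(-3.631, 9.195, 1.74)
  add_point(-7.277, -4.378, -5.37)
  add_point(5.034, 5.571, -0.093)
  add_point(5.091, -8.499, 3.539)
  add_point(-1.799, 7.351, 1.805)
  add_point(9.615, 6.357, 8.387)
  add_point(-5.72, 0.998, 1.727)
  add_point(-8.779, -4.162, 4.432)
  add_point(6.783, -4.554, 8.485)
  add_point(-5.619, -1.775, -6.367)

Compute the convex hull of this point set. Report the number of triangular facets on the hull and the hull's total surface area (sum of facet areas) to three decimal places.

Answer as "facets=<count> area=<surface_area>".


Extreme-point indices: [2, 4, 5, 6, 7, 9, 11, 13, 14, 15] — 10 of 16 on the boundary.

Per-facet area ½‖(b−a)×(c−a)‖:
  f1: (p6, p11, p13) → 109.7196
  f2: (p14, p11, p13) → 88.5022
  f3: (p14, p9, p13) → 47.6654
  f4: (p5, p2, p11) → 53.3521
  f5: (p5, p14, p11) → 70.1082
  f6: (p5, p14, p9) → 30.1814
  f7: (p7, p6, p13) → 70.5283
  f8: (p7, p9, p13) → 70.5757
  f9: (p7, p5, p9) → 68.9154
  f10: (p7, p5, p2) → 48.5828
  f11: (p4, p2, p11) → 36.4188
  f12: (p4, p6, p11) → 29.0995
  f13: (p4, p6, p2) → 58.6605
  f14: (p15, p6, p2) → 77.0686
  f15: (p15, p7, p2) → 12.7442
  f16: (p15, p7, p6) → 18.9326
Σ area = 891.055

Euler characteristic 10−24+16 = 2 ✓

facets=16 area=891.055


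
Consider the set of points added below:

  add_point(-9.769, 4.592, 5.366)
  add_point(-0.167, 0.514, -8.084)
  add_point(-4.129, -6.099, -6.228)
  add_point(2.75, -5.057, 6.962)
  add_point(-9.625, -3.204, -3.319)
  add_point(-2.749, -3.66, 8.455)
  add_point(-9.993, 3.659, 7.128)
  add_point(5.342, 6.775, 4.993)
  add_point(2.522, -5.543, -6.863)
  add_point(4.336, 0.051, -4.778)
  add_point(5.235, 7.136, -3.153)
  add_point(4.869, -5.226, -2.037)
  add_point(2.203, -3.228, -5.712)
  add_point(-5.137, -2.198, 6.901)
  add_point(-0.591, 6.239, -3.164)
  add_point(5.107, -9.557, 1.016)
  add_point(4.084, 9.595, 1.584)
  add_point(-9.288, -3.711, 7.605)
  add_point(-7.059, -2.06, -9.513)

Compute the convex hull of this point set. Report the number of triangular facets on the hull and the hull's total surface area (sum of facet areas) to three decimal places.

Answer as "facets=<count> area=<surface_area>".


facets=30 area=939.835

Extreme-point indices: [0, 1, 2, 3, 4, 5, 6, 7, 8, 9, 10, 11, 14, 15, 16, 17, 18] — 17 of 19 on the boundary.

Area of each hull facet:
  f1: (p5, p7, p6) → 69.9791
  f2: (p16, p7, p6) → 36.2856
  f3: (p3, p15, p7) → 44.5959
  f4: (p3, p5, p7) → 35.9961
  f5: (p3, p5, p15) → 18.1253
  f6: (p17, p5, p6) → 24.3510
  f7: (p17, p5, p15) → 33.9112
  f8: (p0, p16, p6) → 13.4392
  f9: (p10, p16, p7) → 11.9412
  f10: (p10, p15, p7) → 67.2484
  f11: (p11, p8, p15) → 12.4432
  f12: (p11, p8, p9) → 14.7146
  f13: (p11, p10, p15) → 16.6233
  f14: (p11, p10, p9) → 14.6533
  f15: (p4, p17, p6) → 40.3247
  f16: (p4, p0, p6) → 10.9928
  f17: (p4, p0, p18) → 32.6134
  f18: (p14, p0, p18) → 77.0758
  f19: (p14, p0, p16) → 46.9754
  f20: (p14, p10, p18) → 28.3050
  f21: (p14, p10, p16) → 15.9377
  f22: (p1, p8, p18) → 25.1422
  f23: (p1, p10, p18) → 20.6599
  f24: (p1, p8, p9) → 16.3379
  f25: (p1, p10, p9) → 20.2972
  f26: (p2, p17, p15) → 88.7822
  f27: (p2, p4, p17) → 34.7209
  f28: (p2, p4, p18) → 18.3472
  f29: (p2, p8, p15) → 30.4784
  f30: (p2, p8, p18) → 18.5370
Σ area = 939.835

Euler: V−E+F = 17−45+30 = 2.


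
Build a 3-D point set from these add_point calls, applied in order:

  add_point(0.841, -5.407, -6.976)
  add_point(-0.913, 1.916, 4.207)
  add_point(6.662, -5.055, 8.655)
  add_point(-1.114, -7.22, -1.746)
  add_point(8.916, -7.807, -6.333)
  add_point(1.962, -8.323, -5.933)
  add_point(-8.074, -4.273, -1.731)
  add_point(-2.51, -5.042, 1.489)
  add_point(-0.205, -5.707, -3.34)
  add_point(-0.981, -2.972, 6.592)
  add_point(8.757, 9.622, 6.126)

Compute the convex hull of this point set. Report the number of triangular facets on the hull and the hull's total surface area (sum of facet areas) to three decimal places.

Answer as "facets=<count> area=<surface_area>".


Hull vertices (10/11): indices [0, 1, 2, 3, 4, 5, 6, 7, 9, 10].

Area of each hull facet:
  f1: (p2, p10, p4) → 115.8347
  f2: (p9, p2, p10) → 60.7588
  f3: (p0, p10, p6) → 111.3510
  f4: (p0, p10, p4) → 88.7868
  f5: (p1, p10, p6) → 27.7378
  f6: (p1, p9, p6) → 29.2351
  f7: (p1, p9, p10) → 29.5525
  f8: (p5, p0, p4) → 11.1208
  f9: (p5, p2, p4) → 52.8351
  f10: (p5, p3, p2) → 33.1845
  f11: (p5, p0, p6) → 16.6823
  f12: (p5, p3, p6) → 15.8139
  f13: (p7, p9, p2) → 21.6120
  f14: (p7, p3, p2) → 23.5445
  f15: (p7, p9, p6) → 14.3535
  f16: (p7, p3, p6) → 13.4002
Σ area = 665.803

Euler characteristic 10−24+16 = 2 ✓

facets=16 area=665.803


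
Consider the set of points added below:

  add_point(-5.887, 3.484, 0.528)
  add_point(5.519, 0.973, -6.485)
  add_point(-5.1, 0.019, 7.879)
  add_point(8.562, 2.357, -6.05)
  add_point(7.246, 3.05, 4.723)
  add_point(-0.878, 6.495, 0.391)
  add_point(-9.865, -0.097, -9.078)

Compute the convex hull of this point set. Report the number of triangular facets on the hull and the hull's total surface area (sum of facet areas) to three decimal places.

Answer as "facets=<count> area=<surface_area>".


facets=10 area=503.921

7 of the 7 inputs are extreme points: [0, 1, 2, 3, 4, 5, 6].

Per-facet area ½‖(b−a)×(c−a)‖:
  f1: (p5, p3, p6) → 88.8589
  f2: (p4, p5, p3) → 50.7458
  f3: (p4, p2, p5) → 51.9021
  f4: (p1, p3, p6) → 9.1715
  f5: (p1, p2, p6) → 124.5863
  f6: (p1, p4, p3) → 18.3125
  f7: (p1, p4, p2) → 75.4061
  f8: (p0, p5, p6) → 28.5861
  f9: (p0, p2, p6) → 32.7832
  f10: (p0, p2, p5) → 23.5689
Σ area = 503.921

Euler characteristic 7−15+10 = 2 ✓


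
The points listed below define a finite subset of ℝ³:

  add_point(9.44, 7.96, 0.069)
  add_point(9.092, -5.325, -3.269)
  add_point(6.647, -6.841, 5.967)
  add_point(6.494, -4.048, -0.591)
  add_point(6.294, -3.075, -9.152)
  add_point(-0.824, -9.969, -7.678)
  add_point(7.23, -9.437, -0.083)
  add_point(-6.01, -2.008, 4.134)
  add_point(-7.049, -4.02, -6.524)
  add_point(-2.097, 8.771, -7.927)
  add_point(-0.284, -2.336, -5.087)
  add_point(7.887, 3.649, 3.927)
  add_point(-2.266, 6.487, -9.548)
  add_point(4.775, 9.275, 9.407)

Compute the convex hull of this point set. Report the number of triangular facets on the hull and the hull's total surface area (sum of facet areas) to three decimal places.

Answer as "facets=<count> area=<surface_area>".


facets=20 area=1060.030

Points on the hull: [0, 1, 2, 4, 5, 6, 7, 8, 9, 11, 12, 13] (12 of 14).

Facet areas (half cross-product norm):
  f1: (p12, p5, p8) → 49.7334
  f2: (p7, p5, p8) → 46.4847
  f3: (p9, p7, p13) → 127.6042
  f4: (p9, p13, p0) → 73.3002
  f5: (p9, p12, p0) → 18.6138
  f6: (p9, p12, p8) → 13.4634
  f7: (p9, p7, p8) → 74.6913
  f8: (p11, p13, p0) → 25.2870
  f9: (p4, p12, p5) → 64.2563
  f10: (p4, p12, p0) → 86.7606
  f11: (p4, p1, p0) → 46.9904
  f12: (p2, p7, p13) → 102.8791
  f13: (p2, p11, p13) → 39.7675
  f14: (p2, p7, p5) → 95.0692
  f15: (p2, p1, p0) → 66.0932
  f16: (p2, p11, p0) → 16.7763
  f17: (p6, p2, p5) → 29.7818
  f18: (p6, p2, p1) → 17.6041
  f19: (p6, p4, p5) → 49.6190
  f20: (p6, p4, p1) → 15.2549
Σ area = 1060.030

Euler characteristic 12−30+20 = 2 ✓


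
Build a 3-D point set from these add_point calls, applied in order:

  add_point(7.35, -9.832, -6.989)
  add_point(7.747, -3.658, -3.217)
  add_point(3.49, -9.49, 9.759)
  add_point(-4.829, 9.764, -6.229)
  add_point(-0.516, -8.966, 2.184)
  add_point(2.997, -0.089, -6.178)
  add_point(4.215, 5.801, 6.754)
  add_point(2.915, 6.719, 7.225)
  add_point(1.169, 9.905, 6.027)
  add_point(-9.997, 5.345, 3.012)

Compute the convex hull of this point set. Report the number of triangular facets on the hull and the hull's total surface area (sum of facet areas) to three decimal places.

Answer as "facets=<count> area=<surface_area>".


facets=16 area=915.767

Hull vertices (10/10): indices [0, 1, 2, 3, 4, 5, 6, 7, 8, 9].

Area of each hull facet:
  f1: (p3, p8, p9) → 66.7944
  f2: (p3, p8, p1) → 114.5466
  f3: (p0, p2, p1) → 53.5050
  f4: (p0, p3, p9) → 132.1658
  f5: (p7, p8, p9) → 23.3897
  f6: (p7, p2, p9) → 112.0298
  f7: (p4, p2, p9) → 71.1217
  f8: (p4, p0, p9) → 92.7490
  f9: (p4, p0, p2) → 48.5012
  f10: (p5, p3, p1) → 20.7515
  f11: (p5, p0, p1) → 23.6277
  f12: (p5, p0, p3) → 17.5213
  f13: (p6, p2, p1) → 95.4431
  f14: (p6, p7, p2) → 11.5539
  f15: (p6, p8, p1) → 29.8940
  f16: (p6, p7, p8) → 2.1721
Σ area = 915.767

Check V−E+F: 10 − 24 + 16 = 2.


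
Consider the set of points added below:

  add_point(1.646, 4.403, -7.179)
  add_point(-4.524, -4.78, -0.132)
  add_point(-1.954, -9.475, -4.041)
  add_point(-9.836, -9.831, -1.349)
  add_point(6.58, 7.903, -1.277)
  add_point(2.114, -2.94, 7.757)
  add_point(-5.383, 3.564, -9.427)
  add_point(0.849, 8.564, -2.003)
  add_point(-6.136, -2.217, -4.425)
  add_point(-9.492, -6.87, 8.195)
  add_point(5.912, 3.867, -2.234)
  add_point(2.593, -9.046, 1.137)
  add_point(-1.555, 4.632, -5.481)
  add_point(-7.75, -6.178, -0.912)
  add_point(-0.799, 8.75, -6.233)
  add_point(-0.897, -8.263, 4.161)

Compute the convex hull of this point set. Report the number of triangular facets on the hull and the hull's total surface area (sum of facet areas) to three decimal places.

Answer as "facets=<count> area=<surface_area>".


facets=20 area=835.296

Extreme-point indices: [0, 2, 3, 4, 5, 6, 7, 9, 10, 11, 14, 15] — 12 of 16 on the boundary.

Facet areas (half cross-product norm):
  f1: (p15, p9, p3) → 43.6828
  f2: (p7, p14, p4) → 11.5994
  f3: (p7, p9, p14) → 45.9152
  f4: (p5, p15, p9) → 33.9826
  f5: (p5, p7, p4) → 42.6249
  f6: (p5, p7, p9) → 91.1670
  f7: (p0, p14, p4) → 21.0022
  f8: (p11, p5, p15) → 16.4591
  f9: (p11, p15, p3) → 23.9575
  f10: (p11, p2, p3) → 26.5837
  f11: (p11, p5, p4) → 66.7179
  f12: (p6, p0, p14) → 17.9674
  f13: (p6, p9, p14) → 79.1750
  f14: (p6, p0, p2) → 52.4144
  f15: (p6, p9, p3) → 79.3017
  f16: (p6, p2, p3) → 60.3885
  f17: (p10, p0, p2) → 47.9364
  f18: (p10, p11, p2) → 47.4491
  f19: (p10, p0, p4) → 13.4960
  f20: (p10, p11, p4) → 13.4749
Σ area = 835.296

Euler: V−E+F = 12−30+20 = 2.


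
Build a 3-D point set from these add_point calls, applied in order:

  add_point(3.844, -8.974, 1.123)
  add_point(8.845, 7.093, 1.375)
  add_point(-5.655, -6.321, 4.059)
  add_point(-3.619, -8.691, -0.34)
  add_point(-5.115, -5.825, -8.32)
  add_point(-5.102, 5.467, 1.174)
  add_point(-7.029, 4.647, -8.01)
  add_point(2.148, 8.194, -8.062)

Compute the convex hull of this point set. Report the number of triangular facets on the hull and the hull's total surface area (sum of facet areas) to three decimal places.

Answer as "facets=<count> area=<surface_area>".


Points on the hull: [0, 1, 2, 3, 4, 5, 6, 7] (8 of 8).

Triangle areas on the boundary:
  f1: (p2, p0, p1) → 86.5637
  f2: (p5, p2, p6) → 56.6724
  f3: (p5, p2, p1) → 84.2804
  f4: (p7, p0, p1) → 97.3886
  f5: (p7, p5, p6) → 45.2347
  f6: (p7, p5, p1) → 66.8988
  f7: (p3, p2, p0) → 19.9827
  f8: (p4, p7, p6) → 51.4701
  f9: (p4, p7, p0) → 105.0896
  f10: (p4, p3, p0) → 30.5539
  f11: (p4, p2, p6) → 66.0334
  f12: (p4, p3, p2) → 19.4929
Σ area = 729.661

Euler characteristic 8−18+12 = 2 ✓

facets=12 area=729.661


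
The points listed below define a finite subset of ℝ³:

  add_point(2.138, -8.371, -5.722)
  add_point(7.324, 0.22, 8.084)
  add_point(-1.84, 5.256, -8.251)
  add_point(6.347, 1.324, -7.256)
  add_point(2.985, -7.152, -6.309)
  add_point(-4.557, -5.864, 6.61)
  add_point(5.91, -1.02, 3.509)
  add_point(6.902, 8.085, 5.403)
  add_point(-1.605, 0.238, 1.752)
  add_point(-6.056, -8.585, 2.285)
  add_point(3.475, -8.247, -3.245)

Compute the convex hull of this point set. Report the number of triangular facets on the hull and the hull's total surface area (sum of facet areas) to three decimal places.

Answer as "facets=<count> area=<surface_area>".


facets=16 area=709.649

Points on the hull: [0, 1, 2, 3, 4, 5, 7, 8, 9, 10] (10 of 11).

Area of each hull facet:
  f1: (p5, p7, p1) → 52.3742
  f2: (p5, p2, p9) → 47.6488
  f3: (p10, p5, p9) → 29.0277
  f4: (p10, p5, p1) → 80.2569
  f5: (p0, p2, p9) → 82.4777
  f6: (p0, p4, p2) → 8.8443
  f7: (p0, p10, p9) → 15.5239
  f8: (p0, p10, p4) → 2.2471
  f9: (p3, p7, p2) → 65.4402
  f10: (p3, p4, p2) → 41.7438
  f11: (p3, p7, p1) → 58.9867
  f12: (p3, p10, p1) → 75.3883
  f13: (p3, p10, p4) → 14.1329
  f14: (p8, p7, p2) → 67.9192
  f15: (p8, p5, p2) → 25.2422
  f16: (p8, p5, p7) → 42.3947
Σ area = 709.649

Euler: V−E+F = 10−24+16 = 2.


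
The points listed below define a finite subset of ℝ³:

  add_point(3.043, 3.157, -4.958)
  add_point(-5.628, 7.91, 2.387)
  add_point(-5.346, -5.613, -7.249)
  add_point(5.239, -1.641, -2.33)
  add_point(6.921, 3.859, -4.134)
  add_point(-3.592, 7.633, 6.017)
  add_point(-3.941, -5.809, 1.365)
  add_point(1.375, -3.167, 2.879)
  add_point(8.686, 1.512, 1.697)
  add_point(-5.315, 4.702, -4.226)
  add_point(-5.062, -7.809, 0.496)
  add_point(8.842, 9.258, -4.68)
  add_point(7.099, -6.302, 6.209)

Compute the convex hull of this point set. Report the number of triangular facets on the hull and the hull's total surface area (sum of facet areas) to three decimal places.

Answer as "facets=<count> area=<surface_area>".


Points on the hull: [1, 2, 3, 4, 5, 8, 9, 10, 11, 12] (10 of 13).

Per-facet area ½‖(b−a)×(c−a)‖:
  f1: (p2, p10, p1) → 63.0168
  f2: (p2, p12, p10) → 49.7265
  f3: (p5, p11, p1) → 33.6592
  f4: (p5, p10, p1) → 33.0341
  f5: (p5, p12, p10) → 105.2055
  f6: (p9, p11, p1) → 54.6121
  f7: (p9, p2, p1) → 29.3106
  f8: (p9, p2, p11) → 76.5780
  f9: (p3, p2, p12) → 57.1145
  f10: (p8, p5, p11) → 71.6041
  f11: (p8, p5, p12) → 65.7382
  f12: (p8, p3, p12) → 27.6151
  f13: (p4, p8, p11) → 17.7278
  f14: (p4, p8, p3) → 16.8086
  f15: (p4, p2, p11) → 27.1644
  f16: (p4, p3, p2) → 33.8234
Σ area = 762.739

Euler: V−E+F = 10−24+16 = 2.

facets=16 area=762.739


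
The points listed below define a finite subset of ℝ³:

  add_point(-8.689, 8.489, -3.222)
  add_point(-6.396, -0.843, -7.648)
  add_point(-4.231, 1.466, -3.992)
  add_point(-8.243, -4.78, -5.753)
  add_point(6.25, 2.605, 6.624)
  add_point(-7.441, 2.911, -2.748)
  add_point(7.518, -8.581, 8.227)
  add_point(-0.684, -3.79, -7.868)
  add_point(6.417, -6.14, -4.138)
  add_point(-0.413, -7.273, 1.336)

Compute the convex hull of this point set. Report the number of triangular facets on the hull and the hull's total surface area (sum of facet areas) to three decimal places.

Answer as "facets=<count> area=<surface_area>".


facets=14 area=678.217

Extreme-point indices: [0, 1, 3, 4, 5, 6, 7, 8, 9] — 9 of 10 on the boundary.

Triangle areas on the boundary:
  f1: (p1, p7, p0) → 26.9318
  f2: (p4, p6, p0) → 94.5516
  f3: (p3, p1, p0) → 22.0063
  f4: (p3, p1, p7) → 15.2504
  f5: (p8, p4, p6) → 67.7173
  f6: (p8, p3, p7) → 24.9188
  f7: (p8, p7, p0) → 54.4131
  f8: (p8, p4, p0) → 127.9838
  f9: (p5, p6, p0) → 44.5219
  f10: (p5, p3, p0) → 12.5084
  f11: (p9, p5, p6) → 48.9495
  f12: (p9, p5, p3) → 44.8200
  f13: (p9, p8, p6) → 46.1197
  f14: (p9, p8, p3) → 47.5241
Σ area = 678.217

Euler: V−E+F = 9−21+14 = 2.


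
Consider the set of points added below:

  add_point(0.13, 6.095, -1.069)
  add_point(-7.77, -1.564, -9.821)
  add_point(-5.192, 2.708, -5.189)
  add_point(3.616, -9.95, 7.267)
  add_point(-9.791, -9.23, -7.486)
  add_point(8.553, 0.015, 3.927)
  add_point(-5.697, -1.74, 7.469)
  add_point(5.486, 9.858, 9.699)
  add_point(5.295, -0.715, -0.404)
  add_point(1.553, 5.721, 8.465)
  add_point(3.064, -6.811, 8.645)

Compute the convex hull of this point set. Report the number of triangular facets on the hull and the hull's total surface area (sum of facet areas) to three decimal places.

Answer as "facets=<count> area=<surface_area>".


Extreme-point indices: [0, 1, 2, 3, 4, 5, 6, 7, 8, 10] — 10 of 11 on the boundary.

Facet areas (half cross-product norm):
  f1: (p6, p3, p4) → 106.0886
  f2: (p1, p6, p4) → 69.4733
  f3: (p10, p6, p7) → 80.1999
  f4: (p10, p6, p3) → 14.8834
  f5: (p10, p7, p5) → 57.6284
  f6: (p10, p3, p5) → 16.2167
  f7: (p0, p7, p5) → 61.8851
  f8: (p8, p0, p5) → 22.2527
  f9: (p8, p0, p1) → 60.2019
  f10: (p8, p1, p4) → 66.4196
  f11: (p8, p3, p4) → 110.6845
  f12: (p8, p3, p5) → 31.4365
  f13: (p2, p1, p6) → 41.4924
  f14: (p2, p0, p1) → 9.9575
  f15: (p2, p6, p7) → 108.2207
  f16: (p2, p0, p7) → 20.5250
Σ area = 877.566

Euler characteristic 10−24+16 = 2 ✓

facets=16 area=877.566
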